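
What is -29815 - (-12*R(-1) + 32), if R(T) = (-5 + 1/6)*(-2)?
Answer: -29731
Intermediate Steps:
R(T) = 29/3 (R(T) = (-5 + 1/6)*(-2) = -29/6*(-2) = 29/3)
-29815 - (-12*R(-1) + 32) = -29815 - (-12*29/3 + 32) = -29815 - (-116 + 32) = -29815 - 1*(-84) = -29815 + 84 = -29731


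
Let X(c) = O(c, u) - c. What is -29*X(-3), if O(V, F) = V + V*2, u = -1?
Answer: 174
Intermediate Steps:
O(V, F) = 3*V (O(V, F) = V + 2*V = 3*V)
X(c) = 2*c (X(c) = 3*c - c = 2*c)
-29*X(-3) = -58*(-3) = -29*(-6) = 174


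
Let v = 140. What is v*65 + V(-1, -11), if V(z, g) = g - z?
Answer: 9090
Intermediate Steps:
v*65 + V(-1, -11) = 140*65 + (-11 - 1*(-1)) = 9100 + (-11 + 1) = 9100 - 10 = 9090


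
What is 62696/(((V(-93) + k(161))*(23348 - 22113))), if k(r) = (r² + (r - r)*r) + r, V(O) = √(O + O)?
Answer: 272539512/140022428975 - 31348*I*√186/420067286925 ≈ 0.0019464 - 1.0178e-6*I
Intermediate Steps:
V(O) = √2*√O (V(O) = √(2*O) = √2*√O)
k(r) = r + r² (k(r) = (r² + 0*r) + r = (r² + 0) + r = r² + r = r + r²)
62696/(((V(-93) + k(161))*(23348 - 22113))) = 62696/(((√2*√(-93) + 161*(1 + 161))*(23348 - 22113))) = 62696/(((√2*(I*√93) + 161*162)*1235)) = 62696/(((I*√186 + 26082)*1235)) = 62696/(((26082 + I*√186)*1235)) = 62696/(32211270 + 1235*I*√186)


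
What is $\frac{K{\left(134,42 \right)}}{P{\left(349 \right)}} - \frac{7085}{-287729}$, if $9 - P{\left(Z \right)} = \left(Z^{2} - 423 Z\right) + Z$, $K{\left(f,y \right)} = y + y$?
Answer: $\frac{7874521}{282040819} \approx 0.02792$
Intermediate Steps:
$K{\left(f,y \right)} = 2 y$
$P{\left(Z \right)} = 9 - Z^{2} + 422 Z$ ($P{\left(Z \right)} = 9 - \left(\left(Z^{2} - 423 Z\right) + Z\right) = 9 - \left(Z^{2} - 422 Z\right) = 9 - Z^{2} + 422 Z$)
$\frac{K{\left(134,42 \right)}}{P{\left(349 \right)}} - \frac{7085}{-287729} = \frac{2 \cdot 42}{9 - 349^{2} + 422 \cdot 349} - \frac{7085}{-287729} = \frac{84}{9 - 121801 + 147278} - - \frac{545}{22133} = \frac{84}{9 - 121801 + 147278} + \frac{545}{22133} = \frac{84}{25486} + \frac{545}{22133} = 84 \cdot \frac{1}{25486} + \frac{545}{22133} = \frac{42}{12743} + \frac{545}{22133} = \frac{7874521}{282040819}$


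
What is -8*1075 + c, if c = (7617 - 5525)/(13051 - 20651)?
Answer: -16340523/1900 ≈ -8600.3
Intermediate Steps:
c = -523/1900 (c = 2092/(-7600) = 2092*(-1/7600) = -523/1900 ≈ -0.27526)
-8*1075 + c = -8*1075 - 523/1900 = -8600 - 523/1900 = -16340523/1900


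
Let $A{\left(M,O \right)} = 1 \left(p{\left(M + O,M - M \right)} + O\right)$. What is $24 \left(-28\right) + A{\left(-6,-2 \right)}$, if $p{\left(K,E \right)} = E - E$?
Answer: $-674$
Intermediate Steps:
$p{\left(K,E \right)} = 0$
$A{\left(M,O \right)} = O$ ($A{\left(M,O \right)} = 1 \left(0 + O\right) = 1 O = O$)
$24 \left(-28\right) + A{\left(-6,-2 \right)} = 24 \left(-28\right) - 2 = -672 - 2 = -674$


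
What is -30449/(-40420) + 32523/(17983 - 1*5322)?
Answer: 1700094449/511757620 ≈ 3.3221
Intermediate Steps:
-30449/(-40420) + 32523/(17983 - 1*5322) = -30449*(-1/40420) + 32523/(17983 - 5322) = 30449/40420 + 32523/12661 = 1700094449/511757620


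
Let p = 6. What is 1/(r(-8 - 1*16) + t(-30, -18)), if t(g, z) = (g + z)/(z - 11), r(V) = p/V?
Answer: 116/163 ≈ 0.71166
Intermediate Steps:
r(V) = 6/V
t(g, z) = (g + z)/(-11 + z)
1/(r(-8 - 1*16) + t(-30, -18)) = 1/(6/(-8 - 1*16) + (-30 - 18)/(-11 - 18)) = 1/(6/(-8 - 16) - 48/(-29)) = 1/(6/(-24) - 1/29*(-48)) = 1/(6*(-1/24) + 48/29) = 1/(-¼ + 48/29) = 1/(163/116) = 116/163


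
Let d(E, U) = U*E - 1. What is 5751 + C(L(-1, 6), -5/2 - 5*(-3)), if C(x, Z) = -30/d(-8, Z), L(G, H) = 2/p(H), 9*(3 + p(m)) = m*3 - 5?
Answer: 580881/101 ≈ 5751.3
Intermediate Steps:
p(m) = -32/9 + m/3 (p(m) = -3 + (m*3 - 5)/9 = -3 + (3*m - 5)/9 = -3 + (-5 + 3*m)/9 = -3 + (-5/9 + m/3) = -32/9 + m/3)
d(E, U) = -1 + E*U (d(E, U) = E*U - 1 = -1 + E*U)
L(G, H) = 2/(-32/9 + H/3)
C(x, Z) = -30/(-1 - 8*Z)
5751 + C(L(-1, 6), -5/2 - 5*(-3)) = 5751 + 30/(1 + 8*(-5/2 - 5*(-3))) = 5751 + 30/(1 + 8*(-5*½ + 15)) = 5751 + 30/(1 + 8*(-5/2 + 15)) = 5751 + 30/(1 + 8*(25/2)) = 5751 + 30/(1 + 100) = 5751 + 30/101 = 580881/101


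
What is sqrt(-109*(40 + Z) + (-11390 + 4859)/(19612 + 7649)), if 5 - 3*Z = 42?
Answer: 18*I*sqrt(85402655)/3029 ≈ 54.917*I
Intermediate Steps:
Z = -37/3 (Z = 5/3 - 1/3*42 = 5/3 - 14 = -37/3 ≈ -12.333)
sqrt(-109*(40 + Z) + (-11390 + 4859)/(19612 + 7649)) = sqrt(-109*(40 - 37/3) + (-11390 + 4859)/(19612 + 7649)) = sqrt(-109*83/3 - 6531/27261) = sqrt(-9047/3 - 6531*1/27261) = sqrt(-9047/3 - 2177/9087) = sqrt(-9135180/3029) = 18*I*sqrt(85402655)/3029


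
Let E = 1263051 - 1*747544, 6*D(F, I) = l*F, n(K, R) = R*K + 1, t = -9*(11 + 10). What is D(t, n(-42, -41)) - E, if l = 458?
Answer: -529934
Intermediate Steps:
t = -189 (t = -9*21 = -189)
n(K, R) = 1 + K*R (n(K, R) = K*R + 1 = 1 + K*R)
D(F, I) = 229*F/3 (D(F, I) = (458*F)/6 = 229*F/3)
E = 515507 (E = 1263051 - 747544 = 515507)
D(t, n(-42, -41)) - E = (229/3)*(-189) - 1*515507 = -14427 - 515507 = -529934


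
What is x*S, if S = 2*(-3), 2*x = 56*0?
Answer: 0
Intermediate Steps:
x = 0 (x = (56*0)/2 = (1/2)*0 = 0)
S = -6
x*S = 0*(-6) = 0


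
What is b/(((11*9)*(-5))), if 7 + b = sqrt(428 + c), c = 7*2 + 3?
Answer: 7/495 - sqrt(445)/495 ≈ -0.028475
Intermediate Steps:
c = 17 (c = 14 + 3 = 17)
b = -7 + sqrt(445) (b = -7 + sqrt(428 + 17) = -7 + sqrt(445) ≈ 14.095)
b/(((11*9)*(-5))) = (-7 + sqrt(445))/(((11*9)*(-5))) = (-7 + sqrt(445))/((99*(-5))) = (-7 + sqrt(445))/(-495) = (-7 + sqrt(445))*(-1/495) = 7/495 - sqrt(445)/495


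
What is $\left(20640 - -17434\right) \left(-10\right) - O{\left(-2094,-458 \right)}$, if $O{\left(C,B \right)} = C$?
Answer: $-378646$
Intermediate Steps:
$\left(20640 - -17434\right) \left(-10\right) - O{\left(-2094,-458 \right)} = \left(20640 - -17434\right) \left(-10\right) - -2094 = \left(20640 + 17434\right) \left(-10\right) + 2094 = 38074 \left(-10\right) + 2094 = -380740 + 2094 = -378646$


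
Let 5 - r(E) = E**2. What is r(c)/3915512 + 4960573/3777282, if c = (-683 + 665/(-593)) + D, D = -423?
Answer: 325128513628918871/325055390493045951 ≈ 1.0002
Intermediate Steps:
c = -656523/593 (c = (-683 + 665/(-593)) - 423 = (-683 + 665*(-1/593)) - 423 = (-683 - 665/593) - 423 = -405684/593 - 423 = -656523/593 ≈ -1107.1)
r(E) = 5 - E**2
r(c)/3915512 + 4960573/3777282 = (5 - (-656523/593)**2)/3915512 + 4960573/3777282 = (5 - 1*431022449529/351649)*(1/3915512) + 4960573*(1/3777282) = (5 - 431022449529/351649)*(1/3915512) + 4960573/3777282 = -431020691284/351649*1/3915512 + 4960573/3777282 = -107755172821/344221469822 + 4960573/3777282 = 325128513628918871/325055390493045951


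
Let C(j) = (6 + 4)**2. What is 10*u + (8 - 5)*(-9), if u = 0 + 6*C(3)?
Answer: 5973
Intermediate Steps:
C(j) = 100 (C(j) = 10**2 = 100)
u = 600 (u = 0 + 6*100 = 0 + 600 = 600)
10*u + (8 - 5)*(-9) = 10*600 + (8 - 5)*(-9) = 6000 + 3*(-9) = 6000 - 27 = 5973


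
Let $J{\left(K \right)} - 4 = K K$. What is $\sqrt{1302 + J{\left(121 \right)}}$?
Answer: $\sqrt{15947} \approx 126.28$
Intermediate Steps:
$J{\left(K \right)} = 4 + K^{2}$ ($J{\left(K \right)} = 4 + K K = 4 + K^{2}$)
$\sqrt{1302 + J{\left(121 \right)}} = \sqrt{1302 + \left(4 + 121^{2}\right)} = \sqrt{1302 + \left(4 + 14641\right)} = \sqrt{1302 + 14645} = \sqrt{15947}$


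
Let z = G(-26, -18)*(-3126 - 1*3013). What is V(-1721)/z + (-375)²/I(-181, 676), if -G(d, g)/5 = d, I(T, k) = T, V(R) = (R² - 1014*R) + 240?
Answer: -22616118485/28890134 ≈ -782.83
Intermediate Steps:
V(R) = 240 + R² - 1014*R
G(d, g) = -5*d
z = -798070 (z = (-5*(-26))*(-3126 - 1*3013) = 130*(-3126 - 3013) = 130*(-6139) = -798070)
V(-1721)/z + (-375)²/I(-181, 676) = (240 + (-1721)² - 1014*(-1721))/(-798070) + (-375)²/(-181) = (240 + 2961841 + 1745094)*(-1/798070) + 140625*(-1/181) = 4707175*(-1/798070) - 140625/181 = -941435/159614 - 140625/181 = -22616118485/28890134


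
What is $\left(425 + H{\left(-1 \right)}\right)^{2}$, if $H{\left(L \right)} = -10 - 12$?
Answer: $162409$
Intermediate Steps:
$H{\left(L \right)} = -22$ ($H{\left(L \right)} = -10 - 12 = -22$)
$\left(425 + H{\left(-1 \right)}\right)^{2} = \left(425 - 22\right)^{2} = 403^{2} = 162409$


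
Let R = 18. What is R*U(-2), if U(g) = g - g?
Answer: 0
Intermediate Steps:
U(g) = 0
R*U(-2) = 18*0 = 0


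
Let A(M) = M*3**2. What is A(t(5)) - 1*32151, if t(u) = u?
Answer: -32106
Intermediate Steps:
A(M) = 9*M (A(M) = M*9 = 9*M)
A(t(5)) - 1*32151 = 9*5 - 1*32151 = 45 - 32151 = -32106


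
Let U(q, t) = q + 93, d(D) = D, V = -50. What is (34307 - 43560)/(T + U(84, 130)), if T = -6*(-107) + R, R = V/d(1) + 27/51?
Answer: -157301/13082 ≈ -12.024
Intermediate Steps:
U(q, t) = 93 + q
R = -841/17 (R = -50/1 + 27/51 = -50*1 + 27*(1/51) = -50 + 9/17 = -841/17 ≈ -49.471)
T = 10073/17 (T = -6*(-107) - 841/17 = 642 - 841/17 = 10073/17 ≈ 592.53)
(34307 - 43560)/(T + U(84, 130)) = (34307 - 43560)/(10073/17 + (93 + 84)) = -9253/(10073/17 + 177) = -9253/13082/17 = -9253*17/13082 = -157301/13082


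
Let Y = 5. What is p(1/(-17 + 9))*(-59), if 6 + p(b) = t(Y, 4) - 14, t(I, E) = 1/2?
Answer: 2301/2 ≈ 1150.5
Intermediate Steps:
t(I, E) = ½
p(b) = -39/2 (p(b) = -6 + (½ - 14) = -6 - 27/2 = -39/2)
p(1/(-17 + 9))*(-59) = -39/2*(-59) = 2301/2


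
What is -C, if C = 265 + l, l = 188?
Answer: -453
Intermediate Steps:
C = 453 (C = 265 + 188 = 453)
-C = -1*453 = -453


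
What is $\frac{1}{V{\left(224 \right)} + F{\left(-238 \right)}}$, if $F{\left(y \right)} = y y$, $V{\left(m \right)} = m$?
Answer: $\frac{1}{56868} \approx 1.7585 \cdot 10^{-5}$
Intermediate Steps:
$F{\left(y \right)} = y^{2}$
$\frac{1}{V{\left(224 \right)} + F{\left(-238 \right)}} = \frac{1}{224 + \left(-238\right)^{2}} = \frac{1}{224 + 56644} = \frac{1}{56868}$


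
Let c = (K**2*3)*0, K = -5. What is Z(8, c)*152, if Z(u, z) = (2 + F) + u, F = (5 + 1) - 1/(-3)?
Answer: 7448/3 ≈ 2482.7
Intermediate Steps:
c = 0 (c = ((-5)**2*3)*0 = (25*3)*0 = 75*0 = 0)
F = 19/3 (F = 6 - 1*(-1/3) = 6 + 1/3 = 19/3 ≈ 6.3333)
Z(u, z) = 25/3 + u (Z(u, z) = (2 + 19/3) + u = 25/3 + u)
Z(8, c)*152 = (25/3 + 8)*152 = (49/3)*152 = 7448/3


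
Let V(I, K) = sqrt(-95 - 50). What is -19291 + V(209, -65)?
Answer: -19291 + I*sqrt(145) ≈ -19291.0 + 12.042*I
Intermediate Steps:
V(I, K) = I*sqrt(145) (V(I, K) = sqrt(-145) = I*sqrt(145))
-19291 + V(209, -65) = -19291 + I*sqrt(145)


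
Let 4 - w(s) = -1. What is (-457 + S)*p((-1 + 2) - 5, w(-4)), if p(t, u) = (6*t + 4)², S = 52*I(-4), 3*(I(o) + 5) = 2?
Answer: -818800/3 ≈ -2.7293e+5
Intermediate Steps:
w(s) = 5 (w(s) = 4 - 1*(-1) = 4 + 1 = 5)
I(o) = -13/3 (I(o) = -5 + (⅓)*2 = -5 + ⅔ = -13/3)
S = -676/3 (S = 52*(-13/3) = -676/3 ≈ -225.33)
p(t, u) = (4 + 6*t)²
(-457 + S)*p((-1 + 2) - 5, w(-4)) = (-457 - 676/3)*(4*(2 + 3*((-1 + 2) - 5))²) = -8188*(2 + 3*(1 - 5))²/3 = -8188*(2 + 3*(-4))²/3 = -8188*(2 - 12)²/3 = -8188*(-10)²/3 = -8188*100/3 = -2047/3*400 = -818800/3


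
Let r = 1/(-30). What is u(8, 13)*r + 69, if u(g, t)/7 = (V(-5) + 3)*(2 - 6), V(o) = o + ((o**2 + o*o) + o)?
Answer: 1637/15 ≈ 109.13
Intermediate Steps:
V(o) = 2*o + 2*o**2 (V(o) = o + ((o**2 + o**2) + o) = o + (2*o**2 + o) = o + (o + 2*o**2) = 2*o + 2*o**2)
r = -1/30 ≈ -0.033333
u(g, t) = -1204 (u(g, t) = 7*((2*(-5)*(1 - 5) + 3)*(2 - 6)) = 7*((2*(-5)*(-4) + 3)*(-4)) = 7*((40 + 3)*(-4)) = 7*(43*(-4)) = 7*(-172) = -1204)
u(8, 13)*r + 69 = -1204*(-1/30) + 69 = 602/15 + 69 = 1637/15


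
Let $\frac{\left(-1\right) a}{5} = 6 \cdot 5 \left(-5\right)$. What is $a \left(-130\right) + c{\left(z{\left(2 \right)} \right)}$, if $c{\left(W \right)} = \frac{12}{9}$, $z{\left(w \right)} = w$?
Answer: $- \frac{292496}{3} \approx -97499.0$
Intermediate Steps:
$c{\left(W \right)} = \frac{4}{3}$ ($c{\left(W \right)} = 12 \cdot \frac{1}{9} = \frac{4}{3}$)
$a = 750$ ($a = - 5 \cdot 6 \cdot 5 \left(-5\right) = - 5 \cdot 30 \left(-5\right) = \left(-5\right) \left(-150\right) = 750$)
$a \left(-130\right) + c{\left(z{\left(2 \right)} \right)} = 750 \left(-130\right) + \frac{4}{3} = -97500 + \frac{4}{3} = - \frac{292496}{3}$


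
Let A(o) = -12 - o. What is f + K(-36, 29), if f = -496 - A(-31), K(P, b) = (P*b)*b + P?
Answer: -30827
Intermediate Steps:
K(P, b) = P + P*b² (K(P, b) = P*b² + P = P + P*b²)
f = -515 (f = -496 - (-12 - 1*(-31)) = -496 - (-12 + 31) = -496 - 1*19 = -496 - 19 = -515)
f + K(-36, 29) = -515 - 36*(1 + 29²) = -515 - 36*(1 + 841) = -515 - 36*842 = -515 - 30312 = -30827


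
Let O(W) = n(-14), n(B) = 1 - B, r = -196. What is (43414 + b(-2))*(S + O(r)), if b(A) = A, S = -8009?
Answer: -347035528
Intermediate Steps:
O(W) = 15 (O(W) = 1 - 1*(-14) = 1 + 14 = 15)
(43414 + b(-2))*(S + O(r)) = (43414 - 2)*(-8009 + 15) = 43412*(-7994) = -347035528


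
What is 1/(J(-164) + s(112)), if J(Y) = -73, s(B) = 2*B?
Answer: 1/151 ≈ 0.0066225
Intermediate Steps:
1/(J(-164) + s(112)) = 1/(-73 + 2*112) = 1/(-73 + 224) = 1/151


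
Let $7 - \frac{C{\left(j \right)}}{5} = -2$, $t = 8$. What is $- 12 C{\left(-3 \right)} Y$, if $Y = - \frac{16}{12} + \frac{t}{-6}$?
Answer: $1440$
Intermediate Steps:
$C{\left(j \right)} = 45$ ($C{\left(j \right)} = 35 - -10 = 35 + 10 = 45$)
$Y = - \frac{8}{3}$ ($Y = - \frac{16}{12} + \frac{8}{-6} = \left(-16\right) \frac{1}{12} + 8 \left(- \frac{1}{6}\right) = - \frac{4}{3} - \frac{4}{3} = - \frac{8}{3} \approx -2.6667$)
$- 12 C{\left(-3 \right)} Y = \left(-12\right) 45 \left(- \frac{8}{3}\right) = \left(-540\right) \left(- \frac{8}{3}\right) = 1440$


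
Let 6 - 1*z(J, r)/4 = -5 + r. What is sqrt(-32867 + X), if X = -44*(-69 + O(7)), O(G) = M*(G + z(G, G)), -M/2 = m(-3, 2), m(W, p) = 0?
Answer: I*sqrt(29831) ≈ 172.72*I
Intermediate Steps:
M = 0 (M = -2*0 = 0)
z(J, r) = 44 - 4*r (z(J, r) = 24 - 4*(-5 + r) = 24 + (20 - 4*r) = 44 - 4*r)
O(G) = 0 (O(G) = 0*(G + (44 - 4*G)) = 0*(44 - 3*G) = 0)
X = 3036 (X = -44*(-69 + 0) = -44*(-69) = 3036)
sqrt(-32867 + X) = sqrt(-32867 + 3036) = sqrt(-29831) = I*sqrt(29831)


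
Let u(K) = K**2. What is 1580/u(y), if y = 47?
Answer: 1580/2209 ≈ 0.71526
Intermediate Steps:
1580/u(y) = 1580/(47**2) = 1580/2209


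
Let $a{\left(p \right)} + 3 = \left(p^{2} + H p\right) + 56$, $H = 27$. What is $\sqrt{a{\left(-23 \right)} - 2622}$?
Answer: $i \sqrt{2661} \approx 51.585 i$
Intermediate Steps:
$a{\left(p \right)} = 53 + p^{2} + 27 p$ ($a{\left(p \right)} = -3 + \left(\left(p^{2} + 27 p\right) + 56\right) = -3 + \left(56 + p^{2} + 27 p\right) = 53 + p^{2} + 27 p$)
$\sqrt{a{\left(-23 \right)} - 2622} = \sqrt{\left(53 + \left(-23\right)^{2} + 27 \left(-23\right)\right) - 2622} = \sqrt{\left(53 + 529 - 621\right) - 2622} = \sqrt{-39 - 2622} = \sqrt{-2661} = i \sqrt{2661}$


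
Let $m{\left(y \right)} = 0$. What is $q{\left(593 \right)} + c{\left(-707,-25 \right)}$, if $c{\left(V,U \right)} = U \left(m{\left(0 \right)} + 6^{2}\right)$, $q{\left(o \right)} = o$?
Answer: $-307$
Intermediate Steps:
$c{\left(V,U \right)} = 36 U$ ($c{\left(V,U \right)} = U \left(0 + 6^{2}\right) = U \left(0 + 36\right) = U 36 = 36 U$)
$q{\left(593 \right)} + c{\left(-707,-25 \right)} = 593 + 36 \left(-25\right) = 593 - 900 = -307$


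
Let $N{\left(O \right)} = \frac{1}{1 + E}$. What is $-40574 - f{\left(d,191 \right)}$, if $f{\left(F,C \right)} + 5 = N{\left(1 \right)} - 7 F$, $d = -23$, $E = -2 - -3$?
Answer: $- \frac{81461}{2} \approx -40731.0$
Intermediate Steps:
$E = 1$ ($E = -2 + 3 = 1$)
$N{\left(O \right)} = \frac{1}{2}$ ($N{\left(O \right)} = \frac{1}{1 + 1} = \frac{1}{2}$)
$f{\left(F,C \right)} = - \frac{9}{2} - 7 F$ ($f{\left(F,C \right)} = -5 - \left(- \frac{1}{2} + 7 F\right) = - \frac{9}{2} - 7 F$)
$-40574 - f{\left(d,191 \right)} = -40574 - \left(- \frac{9}{2} - -161\right) = -40574 - \left(- \frac{9}{2} + 161\right) = -40574 - \frac{313}{2} = - \frac{81461}{2}$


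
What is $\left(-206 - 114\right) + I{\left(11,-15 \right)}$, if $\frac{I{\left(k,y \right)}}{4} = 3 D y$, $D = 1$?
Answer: $-500$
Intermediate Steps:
$I{\left(k,y \right)} = 12 y$ ($I{\left(k,y \right)} = 4 \cdot 3 \cdot 1 y = 4 \cdot 3 y = 12 y$)
$\left(-206 - 114\right) + I{\left(11,-15 \right)} = \left(-206 - 114\right) + 12 \left(-15\right) = -320 - 180 = -500$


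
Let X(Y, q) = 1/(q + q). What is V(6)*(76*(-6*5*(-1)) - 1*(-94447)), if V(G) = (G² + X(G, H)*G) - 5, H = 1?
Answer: 3288718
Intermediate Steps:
X(Y, q) = 1/(2*q)
V(G) = -5 + G² + G/2 (V(G) = (G² + ((½)/1)*G) - 5 = (G² + ((½)*1)*G) - 5 = (G² + G/2) - 5 = -5 + G² + G/2)
V(6)*(76*(-6*5*(-1)) - 1*(-94447)) = (-5 + 6² + (½)*6)*(76*(-6*5*(-1)) - 1*(-94447)) = (-5 + 36 + 3)*(76*(-30*(-1)) + 94447) = 34*(76*30 + 94447) = 34*(2280 + 94447) = 34*96727 = 3288718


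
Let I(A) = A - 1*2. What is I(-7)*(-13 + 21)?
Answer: -72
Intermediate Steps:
I(A) = -2 + A (I(A) = A - 2 = -2 + A)
I(-7)*(-13 + 21) = (-2 - 7)*(-13 + 21) = -9*8 = -72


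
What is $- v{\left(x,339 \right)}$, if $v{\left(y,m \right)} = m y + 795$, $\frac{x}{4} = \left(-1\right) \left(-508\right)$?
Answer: $-689643$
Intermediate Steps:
$x = 2032$ ($x = 4 \left(\left(-1\right) \left(-508\right)\right) = 4 \cdot 508 = 2032$)
$v{\left(y,m \right)} = 795 + m y$
$- v{\left(x,339 \right)} = - (795 + 339 \cdot 2032) = - (795 + 688848) = \left(-1\right) 689643 = -689643$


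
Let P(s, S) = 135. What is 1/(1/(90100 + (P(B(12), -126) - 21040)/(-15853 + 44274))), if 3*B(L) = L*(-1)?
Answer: 2560711195/28421 ≈ 90099.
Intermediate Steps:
B(L) = -L/3 (B(L) = (L*(-1))/3 = (-L)/3 = -L/3)
1/(1/(90100 + (P(B(12), -126) - 21040)/(-15853 + 44274))) = 1/(1/(90100 + (135 - 21040)/(-15853 + 44274))) = 1/(1/(90100 - 20905/28421)) = 1/(1/(2560711195/28421)) = 1/(28421/2560711195) = 2560711195/28421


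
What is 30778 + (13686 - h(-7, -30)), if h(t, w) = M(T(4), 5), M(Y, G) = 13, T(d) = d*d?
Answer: 44451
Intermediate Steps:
T(d) = d²
h(t, w) = 13
30778 + (13686 - h(-7, -30)) = 30778 + (13686 - 1*13) = 30778 + (13686 - 13) = 30778 + 13673 = 44451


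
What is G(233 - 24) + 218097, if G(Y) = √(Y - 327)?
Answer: 218097 + I*√118 ≈ 2.181e+5 + 10.863*I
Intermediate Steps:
G(Y) = √(-327 + Y)
G(233 - 24) + 218097 = √(-327 + (233 - 24)) + 218097 = √(-327 + 209) + 218097 = √(-118) + 218097 = I*√118 + 218097 = 218097 + I*√118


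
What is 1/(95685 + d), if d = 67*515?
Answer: 1/130190 ≈ 7.6811e-6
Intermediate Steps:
d = 34505
1/(95685 + d) = 1/(95685 + 34505) = 1/130190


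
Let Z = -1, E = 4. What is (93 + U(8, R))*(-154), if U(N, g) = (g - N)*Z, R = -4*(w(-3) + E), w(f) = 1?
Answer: -18634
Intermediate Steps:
R = -20 (R = -4*(1 + 4) = -4*5 = -20)
U(N, g) = N - g (U(N, g) = (g - N)*(-1) = N - g)
(93 + U(8, R))*(-154) = (93 + (8 - 1*(-20)))*(-154) = (93 + (8 + 20))*(-154) = (93 + 28)*(-154) = 121*(-154) = -18634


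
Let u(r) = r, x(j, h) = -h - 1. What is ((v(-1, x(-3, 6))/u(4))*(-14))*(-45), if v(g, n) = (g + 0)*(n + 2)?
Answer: 1575/2 ≈ 787.50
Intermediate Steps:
x(j, h) = -1 - h
v(g, n) = g*(2 + n)
((v(-1, x(-3, 6))/u(4))*(-14))*(-45) = ((-(2 + (-1 - 1*6))/4)*(-14))*(-45) = ((-(2 + (-1 - 6))*(¼))*(-14))*(-45) = ((-(2 - 7)*(¼))*(-14))*(-45) = ((-1*(-5)*(¼))*(-14))*(-45) = ((5*(¼))*(-14))*(-45) = ((5/4)*(-14))*(-45) = -35/2*(-45) = 1575/2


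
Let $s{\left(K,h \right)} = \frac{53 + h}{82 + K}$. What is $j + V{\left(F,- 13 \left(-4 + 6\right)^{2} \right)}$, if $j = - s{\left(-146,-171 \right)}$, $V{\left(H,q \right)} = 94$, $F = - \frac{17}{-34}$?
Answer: $\frac{2949}{32} \approx 92.156$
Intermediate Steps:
$s{\left(K,h \right)} = \frac{53 + h}{82 + K}$
$F = \frac{1}{2}$ ($F = \left(-17\right) \left(- \frac{1}{34}\right) = \frac{1}{2} \approx 0.5$)
$j = - \frac{59}{32}$ ($j = - \frac{53 - 171}{82 - 146} = - \frac{-118}{-64} = - \frac{\left(-1\right) \left(-118\right)}{64} = \left(-1\right) \frac{59}{32} = - \frac{59}{32} \approx -1.8438$)
$j + V{\left(F,- 13 \left(-4 + 6\right)^{2} \right)} = - \frac{59}{32} + 94 = \frac{2949}{32}$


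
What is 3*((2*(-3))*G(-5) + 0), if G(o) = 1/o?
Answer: 18/5 ≈ 3.6000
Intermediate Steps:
3*((2*(-3))*G(-5) + 0) = 3*((2*(-3))/(-5) + 0) = 3*(-6*(-⅕) + 0) = 3*(6/5 + 0) = 3*(6/5) = 18/5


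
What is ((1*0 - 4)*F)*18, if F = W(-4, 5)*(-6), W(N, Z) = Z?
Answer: 2160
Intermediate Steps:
F = -30 (F = 5*(-6) = -30)
((1*0 - 4)*F)*18 = ((1*0 - 4)*(-30))*18 = ((0 - 4)*(-30))*18 = -4*(-30)*18 = 120*18 = 2160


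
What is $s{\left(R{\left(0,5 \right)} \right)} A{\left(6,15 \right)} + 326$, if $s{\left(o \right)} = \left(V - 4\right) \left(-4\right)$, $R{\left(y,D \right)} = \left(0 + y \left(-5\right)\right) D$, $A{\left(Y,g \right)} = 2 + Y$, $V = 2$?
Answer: $390$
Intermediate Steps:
$R{\left(y,D \right)} = - 5 D y$ ($R{\left(y,D \right)} = \left(0 - 5 y\right) D = - 5 y D = - 5 D y$)
$s{\left(o \right)} = 8$ ($s{\left(o \right)} = \left(2 - 4\right) \left(-4\right) = \left(-2\right) \left(-4\right) = 8$)
$s{\left(R{\left(0,5 \right)} \right)} A{\left(6,15 \right)} + 326 = 8 \left(2 + 6\right) + 326 = 8 \cdot 8 + 326 = 64 + 326 = 390$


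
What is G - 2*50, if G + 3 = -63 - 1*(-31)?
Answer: -135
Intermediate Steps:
G = -35 (G = -3 + (-63 - 1*(-31)) = -3 + (-63 + 31) = -3 - 32 = -35)
G - 2*50 = -35 - 2*50 = -35 - 100 = -135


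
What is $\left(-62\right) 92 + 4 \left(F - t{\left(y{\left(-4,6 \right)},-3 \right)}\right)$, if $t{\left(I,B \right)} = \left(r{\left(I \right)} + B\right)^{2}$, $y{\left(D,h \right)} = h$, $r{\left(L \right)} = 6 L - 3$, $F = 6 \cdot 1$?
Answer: $-9280$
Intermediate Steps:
$F = 6$
$r{\left(L \right)} = -3 + 6 L$
$t{\left(I,B \right)} = \left(-3 + B + 6 I\right)^{2}$ ($t{\left(I,B \right)} = \left(\left(-3 + 6 I\right) + B\right)^{2} = \left(-3 + B + 6 I\right)^{2}$)
$\left(-62\right) 92 + 4 \left(F - t{\left(y{\left(-4,6 \right)},-3 \right)}\right) = \left(-62\right) 92 + 4 \left(6 - \left(-3 - 3 + 6 \cdot 6\right)^{2}\right) = -5704 + 4 \left(6 - \left(-3 - 3 + 36\right)^{2}\right) = -5704 + 4 \left(6 - 30^{2}\right) = -5704 + 4 \left(6 - 900\right) = -5704 + 4 \left(-894\right) = -5704 - 3576 = -9280$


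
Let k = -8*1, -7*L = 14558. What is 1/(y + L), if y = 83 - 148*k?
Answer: -7/5689 ≈ -0.0012304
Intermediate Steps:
L = -14558/7 (L = -⅐*14558 = -14558/7 ≈ -2079.7)
k = -8
y = 1267 (y = 83 - 148*(-8) = 83 + 1184 = 1267)
1/(y + L) = 1/(1267 - 14558/7) = 1/(-5689/7) = -7/5689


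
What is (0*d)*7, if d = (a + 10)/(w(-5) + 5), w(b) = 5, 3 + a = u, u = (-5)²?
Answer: 0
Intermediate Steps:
u = 25
a = 22 (a = -3 + 25 = 22)
d = 16/5 (d = (22 + 10)/(5 + 5) = 32/10 = 32*(⅒) = 16/5 ≈ 3.2000)
(0*d)*7 = (0*(16/5))*7 = 0*7 = 0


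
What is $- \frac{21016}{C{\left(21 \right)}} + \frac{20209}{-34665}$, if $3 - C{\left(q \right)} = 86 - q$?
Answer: $\frac{363633341}{1074615} \approx 338.38$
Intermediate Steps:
$C{\left(q \right)} = -83 + q$ ($C{\left(q \right)} = 3 - \left(86 - q\right) = 3 + \left(-86 + q\right) = -83 + q$)
$- \frac{21016}{C{\left(21 \right)}} + \frac{20209}{-34665} = - \frac{21016}{-83 + 21} + \frac{20209}{-34665} = - \frac{21016}{-62} + 20209 \left(- \frac{1}{34665}\right) = \left(-21016\right) \left(- \frac{1}{62}\right) - \frac{20209}{34665} = \frac{10508}{31} - \frac{20209}{34665} = \frac{363633341}{1074615}$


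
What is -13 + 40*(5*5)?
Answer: 987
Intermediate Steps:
-13 + 40*(5*5) = -13 + 40*25 = -13 + 1000 = 987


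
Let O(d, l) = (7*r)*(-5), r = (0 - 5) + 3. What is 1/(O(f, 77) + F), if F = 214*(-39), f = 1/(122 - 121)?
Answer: -1/8276 ≈ -0.00012083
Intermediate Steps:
f = 1 (f = 1/1 = 1)
r = -2 (r = -5 + 3 = -2)
O(d, l) = 70 (O(d, l) = (7*(-2))*(-5) = -14*(-5) = 70)
F = -8346
1/(O(f, 77) + F) = 1/(70 - 8346) = 1/(-8276) = -1/8276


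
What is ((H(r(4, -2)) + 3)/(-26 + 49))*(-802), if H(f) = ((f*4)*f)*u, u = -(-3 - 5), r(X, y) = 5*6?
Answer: -23100006/23 ≈ -1.0043e+6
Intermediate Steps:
r(X, y) = 30
u = 8 (u = -1*(-8) = 8)
H(f) = 32*f² (H(f) = ((f*4)*f)*8 = ((4*f)*f)*8 = (4*f²)*8 = 32*f²)
((H(r(4, -2)) + 3)/(-26 + 49))*(-802) = ((32*30² + 3)/(-26 + 49))*(-802) = ((32*900 + 3)/23)*(-802) = ((28800 + 3)*(1/23))*(-802) = (28803*(1/23))*(-802) = (28803/23)*(-802) = -23100006/23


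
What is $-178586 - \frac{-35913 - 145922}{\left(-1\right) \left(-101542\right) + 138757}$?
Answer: $- \frac{42913855379}{240299} \approx -1.7859 \cdot 10^{5}$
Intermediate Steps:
$-178586 - \frac{-35913 - 145922}{\left(-1\right) \left(-101542\right) + 138757} = -178586 - - \frac{181835}{101542 + 138757} = -178586 - - \frac{181835}{240299} = -178586 + \frac{181835}{240299} = - \frac{42913855379}{240299}$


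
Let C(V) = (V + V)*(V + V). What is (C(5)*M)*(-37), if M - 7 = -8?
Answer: 3700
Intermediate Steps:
M = -1 (M = 7 - 8 = -1)
C(V) = 4*V² (C(V) = (2*V)*(2*V) = 4*V²)
(C(5)*M)*(-37) = ((4*5²)*(-1))*(-37) = ((4*25)*(-1))*(-37) = (100*(-1))*(-37) = -100*(-37) = 3700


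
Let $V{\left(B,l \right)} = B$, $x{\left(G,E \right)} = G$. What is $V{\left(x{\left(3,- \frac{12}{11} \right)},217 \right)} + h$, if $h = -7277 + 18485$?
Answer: $11211$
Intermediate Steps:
$h = 11208$
$V{\left(x{\left(3,- \frac{12}{11} \right)},217 \right)} + h = 3 + 11208 = 11211$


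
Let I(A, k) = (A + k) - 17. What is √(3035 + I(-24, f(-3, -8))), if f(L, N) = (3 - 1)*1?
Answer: 2*√749 ≈ 54.736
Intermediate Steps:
f(L, N) = 2 (f(L, N) = 2*1 = 2)
I(A, k) = -17 + A + k
√(3035 + I(-24, f(-3, -8))) = √(3035 + (-17 - 24 + 2)) = √(3035 - 39) = √2996 = 2*√749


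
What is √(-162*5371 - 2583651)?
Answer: I*√3453753 ≈ 1858.4*I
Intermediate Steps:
√(-162*5371 - 2583651) = √(-870102 - 2583651) = √(-3453753) = I*√3453753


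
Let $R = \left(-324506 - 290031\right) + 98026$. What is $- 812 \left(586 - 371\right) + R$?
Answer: $-691091$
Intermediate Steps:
$R = -516511$ ($R = -614537 + 98026 = -516511$)
$- 812 \left(586 - 371\right) + R = - 812 \left(586 - 371\right) - 516511 = \left(-812\right) 215 - 516511 = -174580 - 516511 = -691091$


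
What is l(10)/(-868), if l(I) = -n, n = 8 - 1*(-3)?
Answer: 11/868 ≈ 0.012673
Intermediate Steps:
n = 11 (n = 8 + 3 = 11)
l(I) = -11 (l(I) = -1*11 = -11)
l(10)/(-868) = -11/(-868) = -11*(-1/868) = 11/868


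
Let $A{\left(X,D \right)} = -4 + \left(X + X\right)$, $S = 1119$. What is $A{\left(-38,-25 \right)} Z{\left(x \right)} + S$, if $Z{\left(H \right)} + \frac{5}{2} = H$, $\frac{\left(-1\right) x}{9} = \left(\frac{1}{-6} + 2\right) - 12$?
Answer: $-6001$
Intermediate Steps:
$A{\left(X,D \right)} = -4 + 2 X$
$x = \frac{183}{2}$ ($x = - 9 \left(\left(\frac{1}{-6} + 2\right) - 12\right) = - 9 \left(\left(- \frac{1}{6} + 2\right) - 12\right) = - 9 \left(\frac{11}{6} - 12\right) = \left(-9\right) \left(- \frac{61}{6}\right) = \frac{183}{2} \approx 91.5$)
$Z{\left(H \right)} = - \frac{5}{2} + H$
$A{\left(-38,-25 \right)} Z{\left(x \right)} + S = \left(-4 + 2 \left(-38\right)\right) \left(- \frac{5}{2} + \frac{183}{2}\right) + 1119 = \left(-4 - 76\right) 89 + 1119 = \left(-80\right) 89 + 1119 = -7120 + 1119 = -6001$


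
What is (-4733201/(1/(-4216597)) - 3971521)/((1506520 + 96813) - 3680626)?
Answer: -19957997165476/2077293 ≈ -9.6077e+6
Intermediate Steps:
(-4733201/(1/(-4216597)) - 3971521)/((1506520 + 96813) - 3680626) = (-4733201/(-1/4216597) - 3971521)/(1603333 - 3680626) = (-4733201*(-4216597) - 3971521)/(-2077293) = (19958001136997 - 3971521)*(-1/2077293) = 19957997165476*(-1/2077293) = -19957997165476/2077293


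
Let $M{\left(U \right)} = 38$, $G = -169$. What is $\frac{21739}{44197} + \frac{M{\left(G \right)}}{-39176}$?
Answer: $\frac{424983789}{865730836} \approx 0.4909$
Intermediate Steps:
$\frac{21739}{44197} + \frac{M{\left(G \right)}}{-39176} = \frac{21739}{44197} + \frac{38}{-39176} = 21739 \cdot \frac{1}{44197} + 38 \left(- \frac{1}{39176}\right) = \frac{21739}{44197} - \frac{19}{19588} = \frac{424983789}{865730836}$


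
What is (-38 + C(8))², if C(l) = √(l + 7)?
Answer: (38 - √15)² ≈ 1164.7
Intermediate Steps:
C(l) = √(7 + l)
(-38 + C(8))² = (-38 + √(7 + 8))² = (-38 + √15)²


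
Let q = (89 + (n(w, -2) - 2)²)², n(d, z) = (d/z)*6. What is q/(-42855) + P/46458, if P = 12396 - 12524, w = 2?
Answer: -182170127/331826265 ≈ -0.54899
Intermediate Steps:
n(d, z) = 6*d/z
P = -128
q = 23409 (q = (89 + (6*2/(-2) - 2)²)² = (89 + (6*2*(-½) - 2)²)² = (89 + (-6 - 2)²)² = (89 + (-8)²)² = (89 + 64)² = 153² = 23409)
q/(-42855) + P/46458 = 23409/(-42855) - 128/46458 = 23409*(-1/42855) - 128*1/46458 = -7803/14285 - 64/23229 = -182170127/331826265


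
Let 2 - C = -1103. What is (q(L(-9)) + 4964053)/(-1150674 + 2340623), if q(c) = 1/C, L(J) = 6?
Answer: 5485278566/1314893645 ≈ 4.1717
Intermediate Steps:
C = 1105 (C = 2 - 1*(-1103) = 2 + 1103 = 1105)
q(c) = 1/1105
(q(L(-9)) + 4964053)/(-1150674 + 2340623) = (1/1105 + 4964053)/(-1150674 + 2340623) = (5485278566/1105)/1189949 = (5485278566/1105)*(1/1189949) = 5485278566/1314893645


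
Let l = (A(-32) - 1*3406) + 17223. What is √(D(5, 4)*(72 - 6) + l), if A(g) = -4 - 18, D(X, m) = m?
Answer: √14059 ≈ 118.57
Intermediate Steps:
A(g) = -22
l = 13795 (l = (-22 - 1*3406) + 17223 = (-22 - 3406) + 17223 = -3428 + 17223 = 13795)
√(D(5, 4)*(72 - 6) + l) = √(4*(72 - 6) + 13795) = √(4*66 + 13795) = √(264 + 13795) = √14059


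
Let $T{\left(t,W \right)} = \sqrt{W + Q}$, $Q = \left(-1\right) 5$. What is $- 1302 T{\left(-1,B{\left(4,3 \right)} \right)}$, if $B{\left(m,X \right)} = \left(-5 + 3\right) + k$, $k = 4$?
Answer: $- 1302 i \sqrt{3} \approx - 2255.1 i$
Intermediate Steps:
$Q = -5$
$B{\left(m,X \right)} = 2$ ($B{\left(m,X \right)} = \left(-5 + 3\right) + 4 = -2 + 4 = 2$)
$T{\left(t,W \right)} = \sqrt{-5 + W}$ ($T{\left(t,W \right)} = \sqrt{W - 5} = \sqrt{-5 + W}$)
$- 1302 T{\left(-1,B{\left(4,3 \right)} \right)} = - 1302 \sqrt{-5 + 2} = - 1302 \sqrt{-3} = - 1302 i \sqrt{3}$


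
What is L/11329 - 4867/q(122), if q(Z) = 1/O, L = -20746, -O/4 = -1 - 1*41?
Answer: -9263245570/11329 ≈ -8.1766e+5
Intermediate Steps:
O = 168 (O = -4*(-1 - 1*41) = -4*(-1 - 41) = -4*(-42) = 168)
q(Z) = 1/168
L/11329 - 4867/q(122) = -20746/11329 - 4867/1/168 = -20746*1/11329 - 4867*168 = -20746/11329 - 817656 = -9263245570/11329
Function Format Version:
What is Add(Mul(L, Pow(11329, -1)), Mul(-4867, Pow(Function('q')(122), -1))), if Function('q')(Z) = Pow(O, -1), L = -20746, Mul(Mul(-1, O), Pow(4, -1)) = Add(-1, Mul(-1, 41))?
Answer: Rational(-9263245570, 11329) ≈ -8.1766e+5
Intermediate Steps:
O = 168 (O = Mul(-4, Add(-1, Mul(-1, 41))) = Mul(-4, Add(-1, -41)) = Mul(-4, -42) = 168)
Function('q')(Z) = Rational(1, 168) (Function('q')(Z) = Pow(168, -1) = Rational(1, 168))
Add(Mul(L, Pow(11329, -1)), Mul(-4867, Pow(Function('q')(122), -1))) = Add(Mul(-20746, Pow(11329, -1)), Mul(-4867, Pow(Rational(1, 168), -1))) = Add(Mul(-20746, Rational(1, 11329)), Mul(-4867, 168)) = Add(Rational(-20746, 11329), -817656) = Rational(-9263245570, 11329)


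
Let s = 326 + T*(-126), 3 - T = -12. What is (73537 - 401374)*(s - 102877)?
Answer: 34239624117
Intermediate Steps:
T = 15 (T = 3 - 1*(-12) = 3 + 12 = 15)
s = -1564 (s = 326 + 15*(-126) = 326 - 1890 = -1564)
(73537 - 401374)*(s - 102877) = (73537 - 401374)*(-1564 - 102877) = -327837*(-104441) = 34239624117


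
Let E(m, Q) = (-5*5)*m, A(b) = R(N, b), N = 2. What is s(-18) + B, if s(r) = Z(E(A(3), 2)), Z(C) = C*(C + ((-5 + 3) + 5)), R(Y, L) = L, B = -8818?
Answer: -3418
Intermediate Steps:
A(b) = b
E(m, Q) = -25*m
Z(C) = C*(3 + C) (Z(C) = C*(C + (-2 + 5)) = C*(C + 3) = C*(3 + C))
s(r) = 5400 (s(r) = (-25*3)*(3 - 25*3) = -75*(3 - 75) = -75*(-72) = 5400)
s(-18) + B = 5400 - 8818 = -3418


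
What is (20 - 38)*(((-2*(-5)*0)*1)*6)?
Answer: 0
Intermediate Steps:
(20 - 38)*(((-2*(-5)*0)*1)*6) = -18*(10*0)*1*6 = -18*0*1*6 = -0*6 = -18*0 = 0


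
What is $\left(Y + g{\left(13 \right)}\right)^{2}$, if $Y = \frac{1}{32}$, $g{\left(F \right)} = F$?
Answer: $\frac{173889}{1024} \approx 169.81$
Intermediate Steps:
$Y = \frac{1}{32} \approx 0.03125$
$\left(Y + g{\left(13 \right)}\right)^{2} = \left(\frac{1}{32} + 13\right)^{2} = \left(\frac{417}{32}\right)^{2} = \frac{173889}{1024}$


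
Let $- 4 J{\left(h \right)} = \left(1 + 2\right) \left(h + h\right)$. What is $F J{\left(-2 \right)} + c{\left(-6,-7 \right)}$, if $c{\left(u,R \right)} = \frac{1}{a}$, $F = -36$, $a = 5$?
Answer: $- \frac{539}{5} \approx -107.8$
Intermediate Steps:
$J{\left(h \right)} = - \frac{3 h}{2}$ ($J{\left(h \right)} = - \frac{\left(1 + 2\right) \left(h + h\right)}{4} = - \frac{3 \cdot 2 h}{4} = - \frac{6 h}{4} = - \frac{3 h}{2}$)
$c{\left(u,R \right)} = \frac{1}{5}$
$F J{\left(-2 \right)} + c{\left(-6,-7 \right)} = - 36 \left(\left(- \frac{3}{2}\right) \left(-2\right)\right) + \frac{1}{5} = \left(-36\right) 3 + \frac{1}{5} = -108 + \frac{1}{5} = - \frac{539}{5}$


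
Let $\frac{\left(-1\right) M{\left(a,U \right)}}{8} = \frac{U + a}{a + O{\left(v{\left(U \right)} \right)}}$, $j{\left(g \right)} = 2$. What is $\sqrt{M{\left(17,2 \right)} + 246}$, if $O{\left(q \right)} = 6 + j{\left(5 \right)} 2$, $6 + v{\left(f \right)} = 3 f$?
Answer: $\frac{\sqrt{19470}}{9} \approx 15.504$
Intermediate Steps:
$v{\left(f \right)} = -6 + 3 f$
$O{\left(q \right)} = 10$ ($O{\left(q \right)} = 6 + 2 \cdot 2 = 6 + 4 = 10$)
$M{\left(a,U \right)} = - \frac{8 \left(U + a\right)}{10 + a}$ ($M{\left(a,U \right)} = - 8 \frac{U + a}{a + 10} = - 8 \frac{U + a}{10 + a} = - \frac{8 \left(U + a\right)}{10 + a}$)
$\sqrt{M{\left(17,2 \right)} + 246} = \sqrt{\frac{8 \left(\left(-1\right) 2 - 17\right)}{10 + 17} + 246} = \sqrt{\frac{8 \left(-2 - 17\right)}{27} + 246} = \sqrt{8 \cdot \frac{1}{27} \left(-19\right) + 246} = \sqrt{- \frac{152}{27} + 246} = \sqrt{\frac{6490}{27}} = \frac{\sqrt{19470}}{9}$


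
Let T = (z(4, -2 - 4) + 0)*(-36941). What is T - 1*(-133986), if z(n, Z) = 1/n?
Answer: 499003/4 ≈ 1.2475e+5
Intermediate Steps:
T = -36941/4 (T = (1/4 + 0)*(-36941) = (¼ + 0)*(-36941) = (¼)*(-36941) = -36941/4 ≈ -9235.3)
T - 1*(-133986) = -36941/4 - 1*(-133986) = -36941/4 + 133986 = 499003/4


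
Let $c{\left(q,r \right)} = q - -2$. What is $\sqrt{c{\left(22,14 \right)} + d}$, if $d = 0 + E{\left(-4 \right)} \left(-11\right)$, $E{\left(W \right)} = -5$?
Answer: $\sqrt{79} \approx 8.8882$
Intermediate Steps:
$c{\left(q,r \right)} = 2 + q$ ($c{\left(q,r \right)} = q + 2 = 2 + q$)
$d = 55$ ($d = 0 - -55 = 0 + 55 = 55$)
$\sqrt{c{\left(22,14 \right)} + d} = \sqrt{\left(2 + 22\right) + 55} = \sqrt{24 + 55} = \sqrt{79}$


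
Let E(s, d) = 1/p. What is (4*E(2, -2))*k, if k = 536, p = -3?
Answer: -2144/3 ≈ -714.67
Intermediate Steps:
E(s, d) = -⅓ (E(s, d) = 1/(-3) = -⅓)
(4*E(2, -2))*k = (4*(-⅓))*536 = -4/3*536 = -2144/3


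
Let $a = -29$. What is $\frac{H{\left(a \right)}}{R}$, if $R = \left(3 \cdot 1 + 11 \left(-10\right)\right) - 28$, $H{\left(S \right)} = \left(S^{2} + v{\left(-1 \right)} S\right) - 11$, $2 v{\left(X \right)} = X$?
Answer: $- \frac{563}{90} \approx -6.2556$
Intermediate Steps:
$v{\left(X \right)} = \frac{X}{2}$
$H{\left(S \right)} = -11 + S^{2} - \frac{S}{2}$ ($H{\left(S \right)} = \left(S^{2} + \frac{1}{2} \left(-1\right) S\right) - 11 = \left(S^{2} - \frac{S}{2}\right) - 11 = -11 + S^{2} - \frac{S}{2}$)
$R = -135$ ($R = \left(3 - 110\right) - 28 = -107 - 28 = -135$)
$\frac{H{\left(a \right)}}{R} = \frac{-11 + \left(-29\right)^{2} - - \frac{29}{2}}{-135} = \left(-11 + 841 + \frac{29}{2}\right) \left(- \frac{1}{135}\right) = \frac{1689}{2} \left(- \frac{1}{135}\right) = - \frac{563}{90}$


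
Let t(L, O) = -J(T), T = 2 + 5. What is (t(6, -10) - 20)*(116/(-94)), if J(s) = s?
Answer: 1566/47 ≈ 33.319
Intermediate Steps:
T = 7
t(L, O) = -7 (t(L, O) = -1*7 = -7)
(t(6, -10) - 20)*(116/(-94)) = (-7 - 20)*(116/(-94)) = -3132*(-1)/94 = -27*(-58/47) = 1566/47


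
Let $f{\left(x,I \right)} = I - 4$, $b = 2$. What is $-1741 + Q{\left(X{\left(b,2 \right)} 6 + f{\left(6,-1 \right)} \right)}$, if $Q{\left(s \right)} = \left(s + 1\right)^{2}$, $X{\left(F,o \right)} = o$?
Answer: $-1677$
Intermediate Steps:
$f{\left(x,I \right)} = -4 + I$
$Q{\left(s \right)} = \left(1 + s\right)^{2}$
$-1741 + Q{\left(X{\left(b,2 \right)} 6 + f{\left(6,-1 \right)} \right)} = -1741 + \left(1 + \left(2 \cdot 6 - 5\right)\right)^{2} = -1741 + \left(1 + \left(12 - 5\right)\right)^{2} = -1741 + \left(1 + 7\right)^{2} = -1741 + 8^{2} = -1741 + 64 = -1677$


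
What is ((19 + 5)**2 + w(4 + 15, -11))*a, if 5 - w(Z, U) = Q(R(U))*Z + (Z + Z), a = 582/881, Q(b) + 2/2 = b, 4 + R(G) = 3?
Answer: 338142/881 ≈ 383.82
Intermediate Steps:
R(G) = -1 (R(G) = -4 + 3 = -1)
Q(b) = -1 + b
a = 582/881 (a = 582*(1/881) = 582/881 ≈ 0.66061)
w(Z, U) = 5 (w(Z, U) = 5 - ((-1 - 1)*Z + (Z + Z)) = 5 - (-2*Z + 2*Z) = 5 - 1*0 = 5 + 0 = 5)
((19 + 5)**2 + w(4 + 15, -11))*a = ((19 + 5)**2 + 5)*(582/881) = (24**2 + 5)*(582/881) = (576 + 5)*(582/881) = 581*(582/881) = 338142/881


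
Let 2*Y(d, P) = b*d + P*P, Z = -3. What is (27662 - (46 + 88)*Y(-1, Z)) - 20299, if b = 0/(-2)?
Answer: 6760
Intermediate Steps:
b = 0 (b = 0*(-½) = 0)
Y(d, P) = P²/2 (Y(d, P) = (0*d + P*P)/2 = (0 + P²)/2 = P²/2)
(27662 - (46 + 88)*Y(-1, Z)) - 20299 = (27662 - (46 + 88)*(½)*(-3)²) - 20299 = (27662 - 134*(½)*9) - 20299 = (27662 - 134*9/2) - 20299 = (27662 - 1*603) - 20299 = (27662 - 603) - 20299 = 27059 - 20299 = 6760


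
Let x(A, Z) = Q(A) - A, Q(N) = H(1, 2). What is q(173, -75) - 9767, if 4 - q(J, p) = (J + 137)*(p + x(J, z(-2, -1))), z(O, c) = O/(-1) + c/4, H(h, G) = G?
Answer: 66497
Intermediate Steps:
Q(N) = 2
z(O, c) = -O + c/4 (z(O, c) = O*(-1) + c*(1/4) = -O + c/4)
x(A, Z) = 2 - A
q(J, p) = 4 - (137 + J)*(2 + p - J) (q(J, p) = 4 - (J + 137)*(p + (2 - J)) = 4 - (137 + J)*(2 + p - J))
q(173, -75) - 9767 = (-270 + 173**2 - 137*(-75) + 135*173 - 1*173*(-75)) - 9767 = (-270 + 29929 + 10275 + 23355 + 12975) - 9767 = 76264 - 9767 = 66497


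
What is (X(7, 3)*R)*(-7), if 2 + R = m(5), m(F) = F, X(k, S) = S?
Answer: -63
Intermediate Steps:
R = 3 (R = -2 + 5 = 3)
(X(7, 3)*R)*(-7) = (3*3)*(-7) = 9*(-7) = -63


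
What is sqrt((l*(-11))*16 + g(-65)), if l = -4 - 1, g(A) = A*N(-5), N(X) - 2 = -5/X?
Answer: sqrt(685) ≈ 26.173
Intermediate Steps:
N(X) = 2 - 5/X
g(A) = 3*A (g(A) = A*(2 - 5/(-5)) = A*(2 - 5*(-1/5)) = A*(2 + 1) = A*3 = 3*A)
l = -5
sqrt((l*(-11))*16 + g(-65)) = sqrt(-5*(-11)*16 + 3*(-65)) = sqrt(55*16 - 195) = sqrt(880 - 195) = sqrt(685)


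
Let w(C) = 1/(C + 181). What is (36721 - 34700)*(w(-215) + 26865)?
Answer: 1845999589/34 ≈ 5.4294e+7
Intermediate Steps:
w(C) = 1/(181 + C)
(36721 - 34700)*(w(-215) + 26865) = (36721 - 34700)*(1/(181 - 215) + 26865) = 2021*(1/(-34) + 26865) = 2021*(-1/34 + 26865) = 2021*(913409/34) = 1845999589/34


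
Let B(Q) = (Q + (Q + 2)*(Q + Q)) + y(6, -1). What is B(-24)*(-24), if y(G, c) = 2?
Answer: -24816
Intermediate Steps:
B(Q) = 2 + Q + 2*Q*(2 + Q) (B(Q) = (Q + (Q + 2)*(Q + Q)) + 2 = (Q + (2 + Q)*(2*Q)) + 2 = (Q + 2*Q*(2 + Q)) + 2 = 2 + Q + 2*Q*(2 + Q))
B(-24)*(-24) = (2 + 2*(-24)² + 5*(-24))*(-24) = (2 + 2*576 - 120)*(-24) = (2 + 1152 - 120)*(-24) = 1034*(-24) = -24816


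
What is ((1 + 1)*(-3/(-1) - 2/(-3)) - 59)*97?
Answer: -15035/3 ≈ -5011.7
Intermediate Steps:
((1 + 1)*(-3/(-1) - 2/(-3)) - 59)*97 = (2*(-3*(-1) - 2*(-⅓)) - 59)*97 = (2*(3 + ⅔) - 59)*97 = (2*(11/3) - 59)*97 = (22/3 - 59)*97 = -155/3*97 = -15035/3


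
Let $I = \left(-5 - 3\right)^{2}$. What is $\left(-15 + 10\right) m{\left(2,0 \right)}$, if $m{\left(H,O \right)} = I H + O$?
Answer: $-640$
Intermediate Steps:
$I = 64$ ($I = \left(-8\right)^{2} = 64$)
$m{\left(H,O \right)} = O + 64 H$ ($m{\left(H,O \right)} = 64 H + O = O + 64 H$)
$\left(-15 + 10\right) m{\left(2,0 \right)} = \left(-15 + 10\right) \left(0 + 64 \cdot 2\right) = - 5 \left(0 + 128\right) = \left(-5\right) 128 = -640$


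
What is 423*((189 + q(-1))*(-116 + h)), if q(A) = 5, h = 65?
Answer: -4185162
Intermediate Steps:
423*((189 + q(-1))*(-116 + h)) = 423*((189 + 5)*(-116 + 65)) = 423*(194*(-51)) = 423*(-9894) = -4185162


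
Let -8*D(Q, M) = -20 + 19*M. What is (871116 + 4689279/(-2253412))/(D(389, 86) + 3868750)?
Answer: 280425508359/1245347578447 ≈ 0.22518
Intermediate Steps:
D(Q, M) = 5/2 - 19*M/8 (D(Q, M) = -(-20 + 19*M)/8 = 5/2 - 19*M/8)
(871116 + 4689279/(-2253412))/(D(389, 86) + 3868750) = (871116 + 4689279/(-2253412))/((5/2 - 19/8*86) + 3868750) = (871116 + 4689279*(-1/2253412))/((5/2 - 817/4) + 3868750) = (871116 - 669897/321916)/(-807/4 + 3868750) = 280425508359/(321916*(15474193/4)) = (280425508359/321916)*(4/15474193) = 280425508359/1245347578447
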